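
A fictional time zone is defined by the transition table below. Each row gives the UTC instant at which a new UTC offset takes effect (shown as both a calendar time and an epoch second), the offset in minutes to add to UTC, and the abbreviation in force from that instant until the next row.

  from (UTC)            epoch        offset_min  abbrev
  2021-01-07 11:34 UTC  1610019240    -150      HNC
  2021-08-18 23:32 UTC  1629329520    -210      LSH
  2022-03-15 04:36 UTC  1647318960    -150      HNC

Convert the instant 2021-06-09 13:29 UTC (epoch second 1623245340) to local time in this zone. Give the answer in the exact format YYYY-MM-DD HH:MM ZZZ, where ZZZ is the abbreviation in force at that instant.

2021-06-09 10:59 HNC

Query: 2021-06-09 13:29 UTC
Rule 1/3 (HNC, -02:30): 2021-01-07 11:34 UTC ≤ query < 2021-08-18 23:32 UTC
13·60 + 29 - 150 = 659 min
659 = 0·1440 + 659; 659 = 10·60 + 59 → 10:59, same day
→ 2021-06-09 10:59 HNC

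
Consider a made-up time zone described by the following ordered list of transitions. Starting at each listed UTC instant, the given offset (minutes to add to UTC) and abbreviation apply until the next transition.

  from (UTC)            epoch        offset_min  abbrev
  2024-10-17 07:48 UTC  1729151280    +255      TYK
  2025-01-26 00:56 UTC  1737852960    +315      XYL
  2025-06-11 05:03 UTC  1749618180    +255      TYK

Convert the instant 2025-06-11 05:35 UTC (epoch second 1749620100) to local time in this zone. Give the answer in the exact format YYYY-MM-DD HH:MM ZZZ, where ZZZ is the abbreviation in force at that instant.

Query: 2025-06-11 05:35 UTC
Rule 3/3 (TYK, +04:15): 2025-06-11 05:03 UTC ≤ query < +∞
5·60 + 35 + 255 = 590 min
590 = 0·1440 + 590; 590 = 9·60 + 50 → 09:50, same day
→ 2025-06-11 09:50 TYK

2025-06-11 09:50 TYK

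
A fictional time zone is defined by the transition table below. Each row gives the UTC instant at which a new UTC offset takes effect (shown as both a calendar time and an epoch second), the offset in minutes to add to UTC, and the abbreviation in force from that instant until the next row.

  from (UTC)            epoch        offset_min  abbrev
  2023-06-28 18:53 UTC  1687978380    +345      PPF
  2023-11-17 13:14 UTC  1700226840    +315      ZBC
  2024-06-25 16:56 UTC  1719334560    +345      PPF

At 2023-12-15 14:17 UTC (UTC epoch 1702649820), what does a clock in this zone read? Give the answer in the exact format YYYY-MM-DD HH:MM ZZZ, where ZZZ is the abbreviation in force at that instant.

2023-12-15 19:32 ZBC

Query: 2023-12-15 14:17 UTC
Rule 2/3 (ZBC, +05:15): 2023-11-17 13:14 UTC ≤ query < 2024-06-25 16:56 UTC
14·60 + 17 + 315 = 1172 min
1172 = 0·1440 + 1172; 1172 = 19·60 + 32 → 19:32, same day
→ 2023-12-15 19:32 ZBC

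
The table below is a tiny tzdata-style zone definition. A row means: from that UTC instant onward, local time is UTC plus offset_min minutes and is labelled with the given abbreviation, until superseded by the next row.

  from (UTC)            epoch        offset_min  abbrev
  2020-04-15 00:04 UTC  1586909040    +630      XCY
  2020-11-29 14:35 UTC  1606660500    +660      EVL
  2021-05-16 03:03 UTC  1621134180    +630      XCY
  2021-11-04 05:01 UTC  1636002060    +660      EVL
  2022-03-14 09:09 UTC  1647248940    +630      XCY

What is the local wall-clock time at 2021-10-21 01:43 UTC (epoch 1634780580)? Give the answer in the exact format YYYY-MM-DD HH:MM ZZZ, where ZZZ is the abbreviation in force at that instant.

2021-10-21 12:13 XCY

Query: 2021-10-21 01:43 UTC
Rule 3/5 (XCY, +10:30): 2021-05-16 03:03 UTC ≤ query < 2021-11-04 05:01 UTC
1·60 + 43 + 630 = 733 min
733 = 0·1440 + 733; 733 = 12·60 + 13 → 12:13, same day
→ 2021-10-21 12:13 XCY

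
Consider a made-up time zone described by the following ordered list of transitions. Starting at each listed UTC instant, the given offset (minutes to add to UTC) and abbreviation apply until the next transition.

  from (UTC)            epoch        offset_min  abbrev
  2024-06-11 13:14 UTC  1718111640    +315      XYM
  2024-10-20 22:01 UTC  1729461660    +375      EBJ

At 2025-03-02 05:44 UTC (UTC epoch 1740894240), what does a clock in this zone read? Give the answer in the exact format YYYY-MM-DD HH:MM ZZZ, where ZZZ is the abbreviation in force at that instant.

Query: 2025-03-02 05:44 UTC
Rule 2/2 (EBJ, +06:15): 2024-10-20 22:01 UTC ≤ query < +∞
5·60 + 44 + 375 = 719 min
719 = 0·1440 + 719; 719 = 11·60 + 59 → 11:59, same day
→ 2025-03-02 11:59 EBJ

2025-03-02 11:59 EBJ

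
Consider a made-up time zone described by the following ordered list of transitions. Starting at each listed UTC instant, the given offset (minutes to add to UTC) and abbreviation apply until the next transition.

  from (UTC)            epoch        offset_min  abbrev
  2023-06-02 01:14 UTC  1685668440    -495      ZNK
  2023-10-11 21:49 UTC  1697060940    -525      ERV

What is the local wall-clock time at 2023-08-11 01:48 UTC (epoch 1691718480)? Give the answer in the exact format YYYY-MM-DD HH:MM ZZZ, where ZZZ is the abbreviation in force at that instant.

2023-08-10 17:33 ZNK

Query: 2023-08-11 01:48 UTC
Rule 1/2 (ZNK, -08:15): 2023-06-02 01:14 UTC ≤ query < 2023-10-11 21:49 UTC
1·60 + 48 - 495 = -387 min
-387 = -1·1440 + 1053; 1053 = 17·60 + 33 → 17:33, 2023-08-11 - 1 day = 2023-08-10
→ 2023-08-10 17:33 ZNK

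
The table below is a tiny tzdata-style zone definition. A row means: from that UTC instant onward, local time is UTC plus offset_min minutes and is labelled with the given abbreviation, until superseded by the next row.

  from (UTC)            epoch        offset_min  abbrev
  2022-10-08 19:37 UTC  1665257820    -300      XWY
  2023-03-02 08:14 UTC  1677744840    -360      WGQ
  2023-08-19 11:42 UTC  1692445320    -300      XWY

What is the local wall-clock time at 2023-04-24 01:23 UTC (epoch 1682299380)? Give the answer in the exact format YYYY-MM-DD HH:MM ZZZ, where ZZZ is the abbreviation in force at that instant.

2023-04-23 19:23 WGQ

Query: 2023-04-24 01:23 UTC
Rule 2/3 (WGQ, -06:00): 2023-03-02 08:14 UTC ≤ query < 2023-08-19 11:42 UTC
1·60 + 23 - 360 = -277 min
-277 = -1·1440 + 1163; 1163 = 19·60 + 23 → 19:23, 2023-04-24 - 1 day = 2023-04-23
→ 2023-04-23 19:23 WGQ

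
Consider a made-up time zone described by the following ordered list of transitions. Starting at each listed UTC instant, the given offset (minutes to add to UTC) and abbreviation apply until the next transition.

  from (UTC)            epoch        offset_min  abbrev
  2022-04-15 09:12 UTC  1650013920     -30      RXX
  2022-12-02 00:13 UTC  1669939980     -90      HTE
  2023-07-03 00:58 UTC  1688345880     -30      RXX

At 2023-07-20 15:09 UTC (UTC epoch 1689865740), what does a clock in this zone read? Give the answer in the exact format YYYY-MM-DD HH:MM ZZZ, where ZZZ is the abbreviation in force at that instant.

Query: 2023-07-20 15:09 UTC
Rule 3/3 (RXX, -00:30): 2023-07-03 00:58 UTC ≤ query < +∞
15·60 + 9 - 30 = 879 min
879 = 0·1440 + 879; 879 = 14·60 + 39 → 14:39, same day
→ 2023-07-20 14:39 RXX

2023-07-20 14:39 RXX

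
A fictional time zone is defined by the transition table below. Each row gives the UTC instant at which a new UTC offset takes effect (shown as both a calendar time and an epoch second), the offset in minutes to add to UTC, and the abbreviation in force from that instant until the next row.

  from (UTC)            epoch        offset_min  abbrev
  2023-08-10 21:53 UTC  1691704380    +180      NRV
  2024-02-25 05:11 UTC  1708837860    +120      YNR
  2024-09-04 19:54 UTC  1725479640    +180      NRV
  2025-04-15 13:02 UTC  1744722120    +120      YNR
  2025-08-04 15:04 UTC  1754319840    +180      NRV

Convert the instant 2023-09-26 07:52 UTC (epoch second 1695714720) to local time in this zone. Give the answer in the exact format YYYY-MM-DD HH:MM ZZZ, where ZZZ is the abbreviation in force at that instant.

Query: 2023-09-26 07:52 UTC
Rule 1/5 (NRV, +03:00): 2023-08-10 21:53 UTC ≤ query < 2024-02-25 05:11 UTC
7·60 + 52 + 180 = 652 min
652 = 0·1440 + 652; 652 = 10·60 + 52 → 10:52, same day
→ 2023-09-26 10:52 NRV

2023-09-26 10:52 NRV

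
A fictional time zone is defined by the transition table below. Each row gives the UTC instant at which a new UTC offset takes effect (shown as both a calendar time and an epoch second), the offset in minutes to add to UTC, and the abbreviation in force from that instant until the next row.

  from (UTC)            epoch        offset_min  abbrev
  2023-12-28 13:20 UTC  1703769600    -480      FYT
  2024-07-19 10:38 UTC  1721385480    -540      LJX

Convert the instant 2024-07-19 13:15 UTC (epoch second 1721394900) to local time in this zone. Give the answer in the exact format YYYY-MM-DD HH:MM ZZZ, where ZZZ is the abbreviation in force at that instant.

2024-07-19 04:15 LJX

Query: 2024-07-19 13:15 UTC
Rule 2/2 (LJX, -09:00): 2024-07-19 10:38 UTC ≤ query < +∞
13·60 + 15 - 540 = 255 min
255 = 0·1440 + 255; 255 = 4·60 + 15 → 04:15, same day
→ 2024-07-19 04:15 LJX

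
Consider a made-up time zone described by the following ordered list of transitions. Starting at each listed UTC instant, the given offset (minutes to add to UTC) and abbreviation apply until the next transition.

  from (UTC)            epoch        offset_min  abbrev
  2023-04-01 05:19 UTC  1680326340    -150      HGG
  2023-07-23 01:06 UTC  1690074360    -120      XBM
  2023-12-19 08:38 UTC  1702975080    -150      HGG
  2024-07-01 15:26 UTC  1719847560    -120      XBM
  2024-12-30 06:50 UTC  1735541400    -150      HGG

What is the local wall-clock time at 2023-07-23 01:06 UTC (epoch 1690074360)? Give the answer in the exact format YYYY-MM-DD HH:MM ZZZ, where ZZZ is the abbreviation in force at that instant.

2023-07-22 23:06 XBM

Query: 2023-07-23 01:06 UTC
Rule 2/5 (XBM, -02:00): 2023-07-23 01:06 UTC ≤ query < 2023-12-19 08:38 UTC
1·60 + 6 - 120 = -54 min
-54 = -1·1440 + 1386; 1386 = 23·60 + 6 → 23:06, 2023-07-23 - 1 day = 2023-07-22
→ 2023-07-22 23:06 XBM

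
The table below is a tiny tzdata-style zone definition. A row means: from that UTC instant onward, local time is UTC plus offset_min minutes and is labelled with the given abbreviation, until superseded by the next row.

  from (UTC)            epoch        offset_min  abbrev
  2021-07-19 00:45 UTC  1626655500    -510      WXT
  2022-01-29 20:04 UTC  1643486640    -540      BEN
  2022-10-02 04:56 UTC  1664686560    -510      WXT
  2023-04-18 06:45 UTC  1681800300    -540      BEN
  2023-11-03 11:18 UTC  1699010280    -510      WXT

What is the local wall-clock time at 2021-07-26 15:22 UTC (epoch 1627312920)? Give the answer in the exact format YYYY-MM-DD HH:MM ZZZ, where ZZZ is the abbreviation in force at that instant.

2021-07-26 06:52 WXT

Query: 2021-07-26 15:22 UTC
Rule 1/5 (WXT, -08:30): 2021-07-19 00:45 UTC ≤ query < 2022-01-29 20:04 UTC
15·60 + 22 - 510 = 412 min
412 = 0·1440 + 412; 412 = 6·60 + 52 → 06:52, same day
→ 2021-07-26 06:52 WXT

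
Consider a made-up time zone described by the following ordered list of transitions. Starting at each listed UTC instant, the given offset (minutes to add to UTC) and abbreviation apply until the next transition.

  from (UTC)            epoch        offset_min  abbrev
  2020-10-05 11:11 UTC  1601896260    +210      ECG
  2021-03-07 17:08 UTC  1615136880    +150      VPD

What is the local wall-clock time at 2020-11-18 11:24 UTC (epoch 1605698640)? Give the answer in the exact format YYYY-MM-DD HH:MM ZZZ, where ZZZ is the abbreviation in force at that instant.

2020-11-18 14:54 ECG

Query: 2020-11-18 11:24 UTC
Rule 1/2 (ECG, +03:30): 2020-10-05 11:11 UTC ≤ query < 2021-03-07 17:08 UTC
11·60 + 24 + 210 = 894 min
894 = 0·1440 + 894; 894 = 14·60 + 54 → 14:54, same day
→ 2020-11-18 14:54 ECG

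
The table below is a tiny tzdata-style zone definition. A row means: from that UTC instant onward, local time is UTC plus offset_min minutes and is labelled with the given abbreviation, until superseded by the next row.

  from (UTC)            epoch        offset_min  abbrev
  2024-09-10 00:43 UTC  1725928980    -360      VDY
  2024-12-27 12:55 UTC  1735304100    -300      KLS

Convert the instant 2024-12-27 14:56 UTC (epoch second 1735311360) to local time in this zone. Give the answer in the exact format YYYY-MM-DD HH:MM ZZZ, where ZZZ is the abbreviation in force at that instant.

2024-12-27 09:56 KLS

Query: 2024-12-27 14:56 UTC
Rule 2/2 (KLS, -05:00): 2024-12-27 12:55 UTC ≤ query < +∞
14·60 + 56 - 300 = 596 min
596 = 0·1440 + 596; 596 = 9·60 + 56 → 09:56, same day
→ 2024-12-27 09:56 KLS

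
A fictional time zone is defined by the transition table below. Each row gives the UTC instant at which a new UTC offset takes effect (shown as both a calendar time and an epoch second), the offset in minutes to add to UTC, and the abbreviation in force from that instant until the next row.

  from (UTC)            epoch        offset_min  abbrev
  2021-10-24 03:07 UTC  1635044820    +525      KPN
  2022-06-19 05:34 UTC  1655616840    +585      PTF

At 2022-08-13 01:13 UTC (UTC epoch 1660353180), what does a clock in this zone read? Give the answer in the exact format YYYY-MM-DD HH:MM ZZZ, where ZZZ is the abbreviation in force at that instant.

2022-08-13 10:58 PTF

Query: 2022-08-13 01:13 UTC
Rule 2/2 (PTF, +09:45): 2022-06-19 05:34 UTC ≤ query < +∞
1·60 + 13 + 585 = 658 min
658 = 0·1440 + 658; 658 = 10·60 + 58 → 10:58, same day
→ 2022-08-13 10:58 PTF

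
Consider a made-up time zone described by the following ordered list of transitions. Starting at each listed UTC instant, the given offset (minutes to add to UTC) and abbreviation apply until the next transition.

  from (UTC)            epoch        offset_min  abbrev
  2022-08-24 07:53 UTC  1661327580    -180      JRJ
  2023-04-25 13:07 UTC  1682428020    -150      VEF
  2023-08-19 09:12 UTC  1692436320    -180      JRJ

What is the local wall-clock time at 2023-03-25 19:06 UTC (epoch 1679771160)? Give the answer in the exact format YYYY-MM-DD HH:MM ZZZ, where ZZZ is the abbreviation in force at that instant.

2023-03-25 16:06 JRJ

Query: 2023-03-25 19:06 UTC
Rule 1/3 (JRJ, -03:00): 2022-08-24 07:53 UTC ≤ query < 2023-04-25 13:07 UTC
19·60 + 6 - 180 = 966 min
966 = 0·1440 + 966; 966 = 16·60 + 6 → 16:06, same day
→ 2023-03-25 16:06 JRJ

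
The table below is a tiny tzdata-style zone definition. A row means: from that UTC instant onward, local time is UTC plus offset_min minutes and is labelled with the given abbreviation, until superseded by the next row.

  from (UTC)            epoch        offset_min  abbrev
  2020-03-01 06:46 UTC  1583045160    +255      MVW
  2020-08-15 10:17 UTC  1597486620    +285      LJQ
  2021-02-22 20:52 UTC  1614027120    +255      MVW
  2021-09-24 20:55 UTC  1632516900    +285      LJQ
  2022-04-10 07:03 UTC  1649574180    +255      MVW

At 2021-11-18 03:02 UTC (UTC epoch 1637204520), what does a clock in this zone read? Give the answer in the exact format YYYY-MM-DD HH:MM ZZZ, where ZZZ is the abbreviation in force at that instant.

2021-11-18 07:47 LJQ

Query: 2021-11-18 03:02 UTC
Rule 4/5 (LJQ, +04:45): 2021-09-24 20:55 UTC ≤ query < 2022-04-10 07:03 UTC
3·60 + 2 + 285 = 467 min
467 = 0·1440 + 467; 467 = 7·60 + 47 → 07:47, same day
→ 2021-11-18 07:47 LJQ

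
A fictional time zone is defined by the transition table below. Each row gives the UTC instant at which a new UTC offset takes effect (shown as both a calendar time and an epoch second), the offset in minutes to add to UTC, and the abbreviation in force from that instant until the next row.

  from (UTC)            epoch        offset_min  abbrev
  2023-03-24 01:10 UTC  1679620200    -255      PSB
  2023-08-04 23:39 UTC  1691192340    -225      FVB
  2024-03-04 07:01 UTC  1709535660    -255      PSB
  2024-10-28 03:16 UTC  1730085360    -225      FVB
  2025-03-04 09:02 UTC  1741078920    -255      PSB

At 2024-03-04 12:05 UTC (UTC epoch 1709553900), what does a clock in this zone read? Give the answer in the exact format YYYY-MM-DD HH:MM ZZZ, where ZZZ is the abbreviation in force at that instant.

Query: 2024-03-04 12:05 UTC
Rule 3/5 (PSB, -04:15): 2024-03-04 07:01 UTC ≤ query < 2024-10-28 03:16 UTC
12·60 + 5 - 255 = 470 min
470 = 0·1440 + 470; 470 = 7·60 + 50 → 07:50, same day
→ 2024-03-04 07:50 PSB

2024-03-04 07:50 PSB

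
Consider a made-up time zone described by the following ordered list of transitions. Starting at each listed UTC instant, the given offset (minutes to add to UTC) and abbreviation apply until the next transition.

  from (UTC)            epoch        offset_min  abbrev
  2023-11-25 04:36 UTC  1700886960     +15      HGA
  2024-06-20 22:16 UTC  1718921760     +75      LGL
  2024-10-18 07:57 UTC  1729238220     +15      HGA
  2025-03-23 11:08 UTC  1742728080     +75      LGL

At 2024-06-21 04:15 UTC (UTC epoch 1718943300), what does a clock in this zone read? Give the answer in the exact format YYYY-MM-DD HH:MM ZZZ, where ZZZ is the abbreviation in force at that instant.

Query: 2024-06-21 04:15 UTC
Rule 2/4 (LGL, +01:15): 2024-06-20 22:16 UTC ≤ query < 2024-10-18 07:57 UTC
4·60 + 15 + 75 = 330 min
330 = 0·1440 + 330; 330 = 5·60 + 30 → 05:30, same day
→ 2024-06-21 05:30 LGL

2024-06-21 05:30 LGL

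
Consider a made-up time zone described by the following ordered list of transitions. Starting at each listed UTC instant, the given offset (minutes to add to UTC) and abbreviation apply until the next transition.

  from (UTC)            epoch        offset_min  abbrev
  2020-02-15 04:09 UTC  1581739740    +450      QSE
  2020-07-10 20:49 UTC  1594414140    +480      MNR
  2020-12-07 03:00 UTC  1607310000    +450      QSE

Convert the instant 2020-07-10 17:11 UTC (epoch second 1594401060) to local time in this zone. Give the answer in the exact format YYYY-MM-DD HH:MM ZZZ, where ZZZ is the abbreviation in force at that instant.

2020-07-11 00:41 QSE

Query: 2020-07-10 17:11 UTC
Rule 1/3 (QSE, +07:30): 2020-02-15 04:09 UTC ≤ query < 2020-07-10 20:49 UTC
17·60 + 11 + 450 = 1481 min
1481 = 1·1440 + 41; 41 = 0·60 + 41 → 00:41, 2020-07-10 + 1 day = 2020-07-11
→ 2020-07-11 00:41 QSE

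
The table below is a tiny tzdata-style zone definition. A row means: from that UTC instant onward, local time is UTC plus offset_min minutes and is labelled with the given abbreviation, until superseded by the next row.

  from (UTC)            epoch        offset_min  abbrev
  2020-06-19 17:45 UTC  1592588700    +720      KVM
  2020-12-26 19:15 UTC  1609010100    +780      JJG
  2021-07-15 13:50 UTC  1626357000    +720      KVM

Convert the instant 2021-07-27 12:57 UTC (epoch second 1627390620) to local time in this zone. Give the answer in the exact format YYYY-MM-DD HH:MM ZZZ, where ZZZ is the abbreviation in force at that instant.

Query: 2021-07-27 12:57 UTC
Rule 3/3 (KVM, +12:00): 2021-07-15 13:50 UTC ≤ query < +∞
12·60 + 57 + 720 = 1497 min
1497 = 1·1440 + 57; 57 = 0·60 + 57 → 00:57, 2021-07-27 + 1 day = 2021-07-28
→ 2021-07-28 00:57 KVM

2021-07-28 00:57 KVM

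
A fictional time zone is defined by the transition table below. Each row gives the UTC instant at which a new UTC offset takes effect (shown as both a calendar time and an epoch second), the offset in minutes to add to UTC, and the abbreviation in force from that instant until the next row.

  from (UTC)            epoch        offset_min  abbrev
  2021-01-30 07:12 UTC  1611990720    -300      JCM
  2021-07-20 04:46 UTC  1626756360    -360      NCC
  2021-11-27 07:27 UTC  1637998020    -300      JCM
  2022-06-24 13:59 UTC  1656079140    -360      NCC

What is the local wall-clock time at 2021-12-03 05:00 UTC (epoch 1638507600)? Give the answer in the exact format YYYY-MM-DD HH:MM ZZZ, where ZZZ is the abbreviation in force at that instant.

Query: 2021-12-03 05:00 UTC
Rule 3/4 (JCM, -05:00): 2021-11-27 07:27 UTC ≤ query < 2022-06-24 13:59 UTC
5·60 + 0 - 300 = 0 min
0 = 0·1440 + 0; 0 = 0·60 + 0 → 00:00, same day
→ 2021-12-03 00:00 JCM

2021-12-03 00:00 JCM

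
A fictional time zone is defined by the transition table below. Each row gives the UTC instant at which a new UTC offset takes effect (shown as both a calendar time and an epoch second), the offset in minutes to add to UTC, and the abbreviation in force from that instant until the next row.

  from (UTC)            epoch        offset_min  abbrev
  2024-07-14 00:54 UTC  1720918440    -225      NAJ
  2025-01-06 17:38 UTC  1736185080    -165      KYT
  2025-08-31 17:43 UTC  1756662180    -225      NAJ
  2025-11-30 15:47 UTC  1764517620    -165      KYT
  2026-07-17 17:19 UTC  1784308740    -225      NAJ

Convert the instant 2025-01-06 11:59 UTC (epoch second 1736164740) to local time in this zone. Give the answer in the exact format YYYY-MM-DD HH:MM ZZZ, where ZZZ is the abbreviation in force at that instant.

Query: 2025-01-06 11:59 UTC
Rule 1/5 (NAJ, -03:45): 2024-07-14 00:54 UTC ≤ query < 2025-01-06 17:38 UTC
11·60 + 59 - 225 = 494 min
494 = 0·1440 + 494; 494 = 8·60 + 14 → 08:14, same day
→ 2025-01-06 08:14 NAJ

2025-01-06 08:14 NAJ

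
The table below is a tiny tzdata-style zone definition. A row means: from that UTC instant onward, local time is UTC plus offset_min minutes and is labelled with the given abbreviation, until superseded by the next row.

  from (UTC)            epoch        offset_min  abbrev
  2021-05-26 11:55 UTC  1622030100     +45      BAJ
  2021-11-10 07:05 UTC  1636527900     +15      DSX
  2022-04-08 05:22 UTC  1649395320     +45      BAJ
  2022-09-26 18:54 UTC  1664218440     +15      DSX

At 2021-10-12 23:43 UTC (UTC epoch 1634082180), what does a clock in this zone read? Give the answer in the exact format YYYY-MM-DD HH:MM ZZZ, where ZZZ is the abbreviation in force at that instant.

Query: 2021-10-12 23:43 UTC
Rule 1/4 (BAJ, +00:45): 2021-05-26 11:55 UTC ≤ query < 2021-11-10 07:05 UTC
23·60 + 43 + 45 = 1468 min
1468 = 1·1440 + 28; 28 = 0·60 + 28 → 00:28, 2021-10-12 + 1 day = 2021-10-13
→ 2021-10-13 00:28 BAJ

2021-10-13 00:28 BAJ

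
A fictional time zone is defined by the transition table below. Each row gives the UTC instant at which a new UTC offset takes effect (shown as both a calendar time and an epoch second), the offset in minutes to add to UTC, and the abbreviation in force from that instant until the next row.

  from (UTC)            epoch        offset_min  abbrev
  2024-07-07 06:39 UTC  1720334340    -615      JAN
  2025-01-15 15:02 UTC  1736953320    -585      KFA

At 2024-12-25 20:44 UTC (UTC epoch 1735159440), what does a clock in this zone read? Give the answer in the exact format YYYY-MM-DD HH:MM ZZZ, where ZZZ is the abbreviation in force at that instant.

Query: 2024-12-25 20:44 UTC
Rule 1/2 (JAN, -10:15): 2024-07-07 06:39 UTC ≤ query < 2025-01-15 15:02 UTC
20·60 + 44 - 615 = 629 min
629 = 0·1440 + 629; 629 = 10·60 + 29 → 10:29, same day
→ 2024-12-25 10:29 JAN

2024-12-25 10:29 JAN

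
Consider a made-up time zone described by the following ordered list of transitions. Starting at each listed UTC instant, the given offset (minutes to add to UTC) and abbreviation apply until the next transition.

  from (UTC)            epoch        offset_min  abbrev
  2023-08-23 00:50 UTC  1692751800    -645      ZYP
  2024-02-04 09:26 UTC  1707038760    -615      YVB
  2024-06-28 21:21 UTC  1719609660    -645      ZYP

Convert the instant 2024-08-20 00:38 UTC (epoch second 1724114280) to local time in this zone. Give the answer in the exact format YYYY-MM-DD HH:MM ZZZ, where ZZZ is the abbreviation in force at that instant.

Query: 2024-08-20 00:38 UTC
Rule 3/3 (ZYP, -10:45): 2024-06-28 21:21 UTC ≤ query < +∞
0·60 + 38 - 645 = -607 min
-607 = -1·1440 + 833; 833 = 13·60 + 53 → 13:53, 2024-08-20 - 1 day = 2024-08-19
→ 2024-08-19 13:53 ZYP

2024-08-19 13:53 ZYP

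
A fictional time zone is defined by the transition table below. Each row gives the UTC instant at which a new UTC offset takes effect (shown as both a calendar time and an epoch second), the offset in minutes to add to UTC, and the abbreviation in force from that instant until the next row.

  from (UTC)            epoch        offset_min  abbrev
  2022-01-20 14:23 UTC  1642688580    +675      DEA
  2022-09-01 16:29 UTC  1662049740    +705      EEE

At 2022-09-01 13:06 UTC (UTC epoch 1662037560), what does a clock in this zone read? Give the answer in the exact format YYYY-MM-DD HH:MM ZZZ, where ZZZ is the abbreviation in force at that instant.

2022-09-02 00:21 DEA

Query: 2022-09-01 13:06 UTC
Rule 1/2 (DEA, +11:15): 2022-01-20 14:23 UTC ≤ query < 2022-09-01 16:29 UTC
13·60 + 6 + 675 = 1461 min
1461 = 1·1440 + 21; 21 = 0·60 + 21 → 00:21, 2022-09-01 + 1 day = 2022-09-02
→ 2022-09-02 00:21 DEA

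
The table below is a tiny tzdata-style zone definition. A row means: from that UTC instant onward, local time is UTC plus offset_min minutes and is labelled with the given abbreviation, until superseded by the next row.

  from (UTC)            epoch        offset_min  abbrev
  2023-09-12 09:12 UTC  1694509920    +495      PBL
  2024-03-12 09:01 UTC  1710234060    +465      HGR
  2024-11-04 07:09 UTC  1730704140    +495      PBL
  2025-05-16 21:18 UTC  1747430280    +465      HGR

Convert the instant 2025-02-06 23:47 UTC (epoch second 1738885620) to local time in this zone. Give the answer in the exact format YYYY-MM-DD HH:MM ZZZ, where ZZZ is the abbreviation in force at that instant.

Query: 2025-02-06 23:47 UTC
Rule 3/4 (PBL, +08:15): 2024-11-04 07:09 UTC ≤ query < 2025-05-16 21:18 UTC
23·60 + 47 + 495 = 1922 min
1922 = 1·1440 + 482; 482 = 8·60 + 2 → 08:02, 2025-02-06 + 1 day = 2025-02-07
→ 2025-02-07 08:02 PBL

2025-02-07 08:02 PBL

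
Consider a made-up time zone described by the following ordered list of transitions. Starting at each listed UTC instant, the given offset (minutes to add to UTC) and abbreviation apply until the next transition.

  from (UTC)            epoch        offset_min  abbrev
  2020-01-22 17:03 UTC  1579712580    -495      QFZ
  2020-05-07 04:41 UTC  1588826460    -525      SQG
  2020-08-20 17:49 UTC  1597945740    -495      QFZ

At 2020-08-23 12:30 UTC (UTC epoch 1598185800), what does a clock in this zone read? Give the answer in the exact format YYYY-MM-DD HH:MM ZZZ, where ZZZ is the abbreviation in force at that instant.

Query: 2020-08-23 12:30 UTC
Rule 3/3 (QFZ, -08:15): 2020-08-20 17:49 UTC ≤ query < +∞
12·60 + 30 - 495 = 255 min
255 = 0·1440 + 255; 255 = 4·60 + 15 → 04:15, same day
→ 2020-08-23 04:15 QFZ

2020-08-23 04:15 QFZ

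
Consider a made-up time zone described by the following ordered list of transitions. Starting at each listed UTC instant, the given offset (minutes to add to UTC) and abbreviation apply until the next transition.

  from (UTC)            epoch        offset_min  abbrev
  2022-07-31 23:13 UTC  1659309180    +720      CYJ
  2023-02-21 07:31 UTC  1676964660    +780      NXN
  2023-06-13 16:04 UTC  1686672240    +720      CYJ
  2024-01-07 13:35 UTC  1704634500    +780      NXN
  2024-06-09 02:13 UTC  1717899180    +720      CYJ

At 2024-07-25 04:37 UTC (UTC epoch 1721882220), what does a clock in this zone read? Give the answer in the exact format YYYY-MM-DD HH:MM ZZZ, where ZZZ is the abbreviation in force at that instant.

2024-07-25 16:37 CYJ

Query: 2024-07-25 04:37 UTC
Rule 5/5 (CYJ, +12:00): 2024-06-09 02:13 UTC ≤ query < +∞
4·60 + 37 + 720 = 997 min
997 = 0·1440 + 997; 997 = 16·60 + 37 → 16:37, same day
→ 2024-07-25 16:37 CYJ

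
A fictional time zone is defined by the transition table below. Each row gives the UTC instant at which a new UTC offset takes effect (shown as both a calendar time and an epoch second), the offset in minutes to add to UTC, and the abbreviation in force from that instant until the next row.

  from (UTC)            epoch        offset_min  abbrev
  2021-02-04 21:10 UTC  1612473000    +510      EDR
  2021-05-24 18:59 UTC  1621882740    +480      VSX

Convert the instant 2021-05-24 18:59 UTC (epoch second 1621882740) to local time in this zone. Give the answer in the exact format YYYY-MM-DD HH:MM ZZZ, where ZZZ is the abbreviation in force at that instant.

2021-05-25 02:59 VSX

Query: 2021-05-24 18:59 UTC
Rule 2/2 (VSX, +08:00): 2021-05-24 18:59 UTC ≤ query < +∞
18·60 + 59 + 480 = 1619 min
1619 = 1·1440 + 179; 179 = 2·60 + 59 → 02:59, 2021-05-24 + 1 day = 2021-05-25
→ 2021-05-25 02:59 VSX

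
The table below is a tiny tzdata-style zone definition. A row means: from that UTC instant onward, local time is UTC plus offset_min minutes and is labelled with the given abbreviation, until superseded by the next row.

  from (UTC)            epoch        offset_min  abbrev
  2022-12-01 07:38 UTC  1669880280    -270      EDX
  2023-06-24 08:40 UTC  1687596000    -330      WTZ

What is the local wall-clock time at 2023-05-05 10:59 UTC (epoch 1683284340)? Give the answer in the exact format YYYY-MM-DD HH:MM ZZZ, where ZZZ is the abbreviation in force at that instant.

Query: 2023-05-05 10:59 UTC
Rule 1/2 (EDX, -04:30): 2022-12-01 07:38 UTC ≤ query < 2023-06-24 08:40 UTC
10·60 + 59 - 270 = 389 min
389 = 0·1440 + 389; 389 = 6·60 + 29 → 06:29, same day
→ 2023-05-05 06:29 EDX

2023-05-05 06:29 EDX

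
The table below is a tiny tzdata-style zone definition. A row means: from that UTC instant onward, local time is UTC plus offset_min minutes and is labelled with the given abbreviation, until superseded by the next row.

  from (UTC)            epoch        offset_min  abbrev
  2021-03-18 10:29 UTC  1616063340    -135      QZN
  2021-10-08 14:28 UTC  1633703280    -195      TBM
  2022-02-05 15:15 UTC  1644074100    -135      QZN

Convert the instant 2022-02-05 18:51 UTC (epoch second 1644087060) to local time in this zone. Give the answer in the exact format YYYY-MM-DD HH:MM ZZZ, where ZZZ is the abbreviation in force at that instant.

Query: 2022-02-05 18:51 UTC
Rule 3/3 (QZN, -02:15): 2022-02-05 15:15 UTC ≤ query < +∞
18·60 + 51 - 135 = 996 min
996 = 0·1440 + 996; 996 = 16·60 + 36 → 16:36, same day
→ 2022-02-05 16:36 QZN

2022-02-05 16:36 QZN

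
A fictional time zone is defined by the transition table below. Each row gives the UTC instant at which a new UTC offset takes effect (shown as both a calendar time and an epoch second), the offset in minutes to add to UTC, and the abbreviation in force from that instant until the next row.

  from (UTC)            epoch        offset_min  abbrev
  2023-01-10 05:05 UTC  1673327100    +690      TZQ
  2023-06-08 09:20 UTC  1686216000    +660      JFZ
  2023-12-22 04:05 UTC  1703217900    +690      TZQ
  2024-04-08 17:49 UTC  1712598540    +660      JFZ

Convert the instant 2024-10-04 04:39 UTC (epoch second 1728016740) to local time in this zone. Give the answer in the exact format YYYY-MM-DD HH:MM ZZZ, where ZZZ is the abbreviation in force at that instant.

2024-10-04 15:39 JFZ

Query: 2024-10-04 04:39 UTC
Rule 4/4 (JFZ, +11:00): 2024-04-08 17:49 UTC ≤ query < +∞
4·60 + 39 + 660 = 939 min
939 = 0·1440 + 939; 939 = 15·60 + 39 → 15:39, same day
→ 2024-10-04 15:39 JFZ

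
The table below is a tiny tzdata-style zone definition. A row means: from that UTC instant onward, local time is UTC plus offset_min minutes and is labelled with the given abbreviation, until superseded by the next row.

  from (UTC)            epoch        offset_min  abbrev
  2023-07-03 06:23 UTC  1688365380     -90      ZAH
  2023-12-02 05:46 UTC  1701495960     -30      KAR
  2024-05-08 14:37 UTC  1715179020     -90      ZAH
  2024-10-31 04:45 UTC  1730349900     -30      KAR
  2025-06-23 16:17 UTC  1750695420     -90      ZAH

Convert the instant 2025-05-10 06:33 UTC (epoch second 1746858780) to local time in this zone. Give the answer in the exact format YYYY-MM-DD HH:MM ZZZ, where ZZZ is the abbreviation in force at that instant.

Query: 2025-05-10 06:33 UTC
Rule 4/5 (KAR, -00:30): 2024-10-31 04:45 UTC ≤ query < 2025-06-23 16:17 UTC
6·60 + 33 - 30 = 363 min
363 = 0·1440 + 363; 363 = 6·60 + 3 → 06:03, same day
→ 2025-05-10 06:03 KAR

2025-05-10 06:03 KAR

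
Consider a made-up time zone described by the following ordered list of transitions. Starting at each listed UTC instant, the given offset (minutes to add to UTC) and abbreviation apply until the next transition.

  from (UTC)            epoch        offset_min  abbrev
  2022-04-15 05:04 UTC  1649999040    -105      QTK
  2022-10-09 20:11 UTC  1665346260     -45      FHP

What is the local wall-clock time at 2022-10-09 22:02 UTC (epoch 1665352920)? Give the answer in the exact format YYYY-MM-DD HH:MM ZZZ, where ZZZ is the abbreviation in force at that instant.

2022-10-09 21:17 FHP

Query: 2022-10-09 22:02 UTC
Rule 2/2 (FHP, -00:45): 2022-10-09 20:11 UTC ≤ query < +∞
22·60 + 2 - 45 = 1277 min
1277 = 0·1440 + 1277; 1277 = 21·60 + 17 → 21:17, same day
→ 2022-10-09 21:17 FHP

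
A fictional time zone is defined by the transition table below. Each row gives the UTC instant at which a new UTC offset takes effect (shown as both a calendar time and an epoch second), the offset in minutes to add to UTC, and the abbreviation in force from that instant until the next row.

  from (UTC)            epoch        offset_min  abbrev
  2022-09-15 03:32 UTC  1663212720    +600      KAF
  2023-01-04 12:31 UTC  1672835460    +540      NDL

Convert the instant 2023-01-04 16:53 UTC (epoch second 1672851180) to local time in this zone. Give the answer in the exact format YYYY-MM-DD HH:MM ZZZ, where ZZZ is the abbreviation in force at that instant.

Query: 2023-01-04 16:53 UTC
Rule 2/2 (NDL, +09:00): 2023-01-04 12:31 UTC ≤ query < +∞
16·60 + 53 + 540 = 1553 min
1553 = 1·1440 + 113; 113 = 1·60 + 53 → 01:53, 2023-01-04 + 1 day = 2023-01-05
→ 2023-01-05 01:53 NDL

2023-01-05 01:53 NDL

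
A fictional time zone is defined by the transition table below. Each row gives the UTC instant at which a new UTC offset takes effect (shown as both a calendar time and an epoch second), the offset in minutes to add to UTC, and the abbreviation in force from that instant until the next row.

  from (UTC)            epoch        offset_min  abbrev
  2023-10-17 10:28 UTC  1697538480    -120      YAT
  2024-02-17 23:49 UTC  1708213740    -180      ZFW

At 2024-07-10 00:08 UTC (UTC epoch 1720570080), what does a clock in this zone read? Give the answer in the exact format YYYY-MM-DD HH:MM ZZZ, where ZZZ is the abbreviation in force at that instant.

Query: 2024-07-10 00:08 UTC
Rule 2/2 (ZFW, -03:00): 2024-02-17 23:49 UTC ≤ query < +∞
0·60 + 8 - 180 = -172 min
-172 = -1·1440 + 1268; 1268 = 21·60 + 8 → 21:08, 2024-07-10 - 1 day = 2024-07-09
→ 2024-07-09 21:08 ZFW

2024-07-09 21:08 ZFW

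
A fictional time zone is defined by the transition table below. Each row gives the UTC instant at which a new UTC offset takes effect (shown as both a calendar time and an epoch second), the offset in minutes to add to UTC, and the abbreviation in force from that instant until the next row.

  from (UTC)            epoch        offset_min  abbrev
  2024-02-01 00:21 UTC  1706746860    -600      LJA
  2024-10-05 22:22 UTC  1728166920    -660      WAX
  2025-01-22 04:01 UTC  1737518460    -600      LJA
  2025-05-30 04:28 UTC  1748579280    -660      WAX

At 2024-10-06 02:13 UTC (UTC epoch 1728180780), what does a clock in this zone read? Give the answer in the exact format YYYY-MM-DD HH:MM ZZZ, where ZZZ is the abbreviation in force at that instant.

2024-10-05 15:13 WAX

Query: 2024-10-06 02:13 UTC
Rule 2/4 (WAX, -11:00): 2024-10-05 22:22 UTC ≤ query < 2025-01-22 04:01 UTC
2·60 + 13 - 660 = -527 min
-527 = -1·1440 + 913; 913 = 15·60 + 13 → 15:13, 2024-10-06 - 1 day = 2024-10-05
→ 2024-10-05 15:13 WAX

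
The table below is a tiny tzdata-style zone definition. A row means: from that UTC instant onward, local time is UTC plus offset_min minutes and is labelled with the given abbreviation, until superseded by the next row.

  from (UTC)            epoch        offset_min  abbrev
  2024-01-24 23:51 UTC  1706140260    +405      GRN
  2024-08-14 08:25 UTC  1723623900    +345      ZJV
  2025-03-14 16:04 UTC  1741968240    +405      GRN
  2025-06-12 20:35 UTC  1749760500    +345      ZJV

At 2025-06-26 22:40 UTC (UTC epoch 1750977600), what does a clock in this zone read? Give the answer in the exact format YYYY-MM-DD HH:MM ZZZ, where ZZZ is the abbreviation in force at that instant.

2025-06-27 04:25 ZJV

Query: 2025-06-26 22:40 UTC
Rule 4/4 (ZJV, +05:45): 2025-06-12 20:35 UTC ≤ query < +∞
22·60 + 40 + 345 = 1705 min
1705 = 1·1440 + 265; 265 = 4·60 + 25 → 04:25, 2025-06-26 + 1 day = 2025-06-27
→ 2025-06-27 04:25 ZJV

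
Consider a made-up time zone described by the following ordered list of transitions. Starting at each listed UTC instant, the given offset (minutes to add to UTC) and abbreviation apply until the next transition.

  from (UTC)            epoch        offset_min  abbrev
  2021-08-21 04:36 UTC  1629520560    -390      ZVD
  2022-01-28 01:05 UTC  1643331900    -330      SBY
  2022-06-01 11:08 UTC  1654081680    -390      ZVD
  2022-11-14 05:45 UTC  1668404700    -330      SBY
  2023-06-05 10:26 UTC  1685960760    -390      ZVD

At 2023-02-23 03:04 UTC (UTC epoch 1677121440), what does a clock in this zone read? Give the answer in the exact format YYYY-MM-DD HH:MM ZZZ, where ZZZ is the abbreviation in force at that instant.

Query: 2023-02-23 03:04 UTC
Rule 4/5 (SBY, -05:30): 2022-11-14 05:45 UTC ≤ query < 2023-06-05 10:26 UTC
3·60 + 4 - 330 = -146 min
-146 = -1·1440 + 1294; 1294 = 21·60 + 34 → 21:34, 2023-02-23 - 1 day = 2023-02-22
→ 2023-02-22 21:34 SBY

2023-02-22 21:34 SBY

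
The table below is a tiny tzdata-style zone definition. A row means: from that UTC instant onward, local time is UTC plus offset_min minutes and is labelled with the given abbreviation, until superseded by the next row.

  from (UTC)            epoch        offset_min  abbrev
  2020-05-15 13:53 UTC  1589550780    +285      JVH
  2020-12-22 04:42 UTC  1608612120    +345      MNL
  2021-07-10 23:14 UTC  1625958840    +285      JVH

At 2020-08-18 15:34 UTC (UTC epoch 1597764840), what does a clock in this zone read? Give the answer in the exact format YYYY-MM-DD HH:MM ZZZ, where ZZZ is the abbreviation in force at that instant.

2020-08-18 20:19 JVH

Query: 2020-08-18 15:34 UTC
Rule 1/3 (JVH, +04:45): 2020-05-15 13:53 UTC ≤ query < 2020-12-22 04:42 UTC
15·60 + 34 + 285 = 1219 min
1219 = 0·1440 + 1219; 1219 = 20·60 + 19 → 20:19, same day
→ 2020-08-18 20:19 JVH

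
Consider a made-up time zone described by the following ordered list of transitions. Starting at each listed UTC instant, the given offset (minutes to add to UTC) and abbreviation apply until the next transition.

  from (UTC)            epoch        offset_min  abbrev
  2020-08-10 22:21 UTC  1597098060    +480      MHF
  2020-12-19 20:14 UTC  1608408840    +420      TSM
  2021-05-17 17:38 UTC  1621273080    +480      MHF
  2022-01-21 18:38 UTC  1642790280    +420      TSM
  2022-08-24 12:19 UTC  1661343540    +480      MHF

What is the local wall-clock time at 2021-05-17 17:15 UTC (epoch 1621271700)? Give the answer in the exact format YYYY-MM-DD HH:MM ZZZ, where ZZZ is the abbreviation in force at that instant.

Query: 2021-05-17 17:15 UTC
Rule 2/5 (TSM, +07:00): 2020-12-19 20:14 UTC ≤ query < 2021-05-17 17:38 UTC
17·60 + 15 + 420 = 1455 min
1455 = 1·1440 + 15; 15 = 0·60 + 15 → 00:15, 2021-05-17 + 1 day = 2021-05-18
→ 2021-05-18 00:15 TSM

2021-05-18 00:15 TSM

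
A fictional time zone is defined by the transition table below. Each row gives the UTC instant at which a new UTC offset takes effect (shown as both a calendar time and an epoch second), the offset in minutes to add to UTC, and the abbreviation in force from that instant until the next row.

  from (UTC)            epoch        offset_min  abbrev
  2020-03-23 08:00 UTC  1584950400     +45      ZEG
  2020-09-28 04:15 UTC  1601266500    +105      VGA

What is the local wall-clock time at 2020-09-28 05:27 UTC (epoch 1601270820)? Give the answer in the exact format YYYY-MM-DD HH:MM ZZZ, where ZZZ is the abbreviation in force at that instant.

2020-09-28 07:12 VGA

Query: 2020-09-28 05:27 UTC
Rule 2/2 (VGA, +01:45): 2020-09-28 04:15 UTC ≤ query < +∞
5·60 + 27 + 105 = 432 min
432 = 0·1440 + 432; 432 = 7·60 + 12 → 07:12, same day
→ 2020-09-28 07:12 VGA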